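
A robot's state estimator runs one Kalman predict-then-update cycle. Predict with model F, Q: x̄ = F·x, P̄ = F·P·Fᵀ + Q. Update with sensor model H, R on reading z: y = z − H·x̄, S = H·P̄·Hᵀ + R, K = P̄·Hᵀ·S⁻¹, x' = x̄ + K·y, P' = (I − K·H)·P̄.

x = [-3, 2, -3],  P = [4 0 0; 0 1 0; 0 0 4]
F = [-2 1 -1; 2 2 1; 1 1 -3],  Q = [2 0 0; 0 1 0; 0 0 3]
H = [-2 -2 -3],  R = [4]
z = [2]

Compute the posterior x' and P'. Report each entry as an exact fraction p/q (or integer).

x' = [2187/242, -681/121, -343/121]
P' = [10507/484 -2228/121 -515/242; -2228/121 3009/121 -518/121; -515/242 -518/121 563/121]

x̄ = F·x = [11, -5, 8]
P̄ = F·P·Fᵀ + Q = [23 -18 5; -18 25 -2; 5 -2 44]
y = z − H·x̄ = [38]
S = H·P̄·Hᵀ + R = [484]
K = P̄·Hᵀ·S⁻¹ = [-25/484; -2/121; -69/242]
x' = x̄ + K·y = [2187/242, -681/121, -343/121]
P' = (I − K·H)·P̄ = [10507/484 -2228/121 -515/242; -2228/121 3009/121 -518/121; -515/242 -518/121 563/121]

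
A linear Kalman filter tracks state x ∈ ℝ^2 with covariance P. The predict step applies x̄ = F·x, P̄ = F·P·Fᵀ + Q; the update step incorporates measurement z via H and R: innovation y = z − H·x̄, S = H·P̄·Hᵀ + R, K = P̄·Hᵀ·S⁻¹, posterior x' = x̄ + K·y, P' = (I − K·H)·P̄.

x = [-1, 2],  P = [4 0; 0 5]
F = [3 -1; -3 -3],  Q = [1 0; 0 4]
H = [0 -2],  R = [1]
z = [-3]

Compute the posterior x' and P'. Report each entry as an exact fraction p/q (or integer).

x̄ = F·x = [-5, -3]
P̄ = F·P·Fᵀ + Q = [42 -21; -21 85]
y = z − H·x̄ = [-9]
S = H·P̄·Hᵀ + R = [341]
K = P̄·Hᵀ·S⁻¹ = [42/341; -170/341]
x' = x̄ + K·y = [-2083/341, 507/341]
P' = (I − K·H)·P̄ = [12558/341 -21/341; -21/341 85/341]

x' = [-2083/341, 507/341]
P' = [12558/341 -21/341; -21/341 85/341]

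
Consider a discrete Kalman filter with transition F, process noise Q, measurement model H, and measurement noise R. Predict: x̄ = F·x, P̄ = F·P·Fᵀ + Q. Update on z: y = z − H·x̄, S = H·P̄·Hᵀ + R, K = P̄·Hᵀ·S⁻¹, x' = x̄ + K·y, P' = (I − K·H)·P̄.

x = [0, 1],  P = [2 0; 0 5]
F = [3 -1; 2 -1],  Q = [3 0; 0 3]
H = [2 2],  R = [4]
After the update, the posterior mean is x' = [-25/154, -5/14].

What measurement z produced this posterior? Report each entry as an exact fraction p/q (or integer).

x̄ = F·x = [-1, -1]
P̄ = F·P·Fᵀ + Q = [26 17; 17 16]
S = H·P̄·Hᵀ + R = [308]
K = P̄·Hᵀ·S⁻¹ = [43/154; 3/14]
x' − x̄ = [129/154, 9/14] = K·y
y = (KᵀK)⁻¹·Kᵀ·(x' − x̄) = [3]
z = y + H·x̄ = [3] + [-4] = [-1]

z = [-1]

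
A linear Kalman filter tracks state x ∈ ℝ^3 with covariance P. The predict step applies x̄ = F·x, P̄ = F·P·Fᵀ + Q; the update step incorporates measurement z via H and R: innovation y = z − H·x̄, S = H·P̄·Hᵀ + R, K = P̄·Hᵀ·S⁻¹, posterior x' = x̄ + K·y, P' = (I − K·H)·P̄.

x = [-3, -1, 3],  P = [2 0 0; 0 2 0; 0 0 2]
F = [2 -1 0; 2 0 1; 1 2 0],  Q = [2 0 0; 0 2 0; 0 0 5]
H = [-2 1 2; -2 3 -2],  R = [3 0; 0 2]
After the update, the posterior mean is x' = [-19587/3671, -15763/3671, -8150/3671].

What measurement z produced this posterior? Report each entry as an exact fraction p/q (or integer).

z = [2, 2]

x̄ = F·x = [-5, -3, -5]
P̄ = F·P·Fᵀ + Q = [12 8 0; 8 12 4; 0 4 15]
S = H·P̄·Hᵀ + R = [107 -24; -24 74]
K = P̄·Hᵀ·S⁻¹ = [-592/3671 -192/3671; 292/3671 690/3671; 1042/3671 -555/3671]
x' − x̄ = [-1232/3671, -4750/3671, 10205/3671] = K·y
y = (KᵀK)⁻¹·Kᵀ·(x' − x̄) = [5, -9]
z = y + H·x̄ = [5, -9] + [-3, 11] = [2, 2]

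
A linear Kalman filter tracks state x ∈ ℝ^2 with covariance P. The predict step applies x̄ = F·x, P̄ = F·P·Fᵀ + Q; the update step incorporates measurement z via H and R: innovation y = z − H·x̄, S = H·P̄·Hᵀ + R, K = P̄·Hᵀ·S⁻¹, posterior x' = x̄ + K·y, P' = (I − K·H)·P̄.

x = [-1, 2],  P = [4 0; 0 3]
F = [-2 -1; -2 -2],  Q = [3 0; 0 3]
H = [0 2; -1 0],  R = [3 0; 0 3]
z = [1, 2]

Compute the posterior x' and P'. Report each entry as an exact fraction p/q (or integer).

x' = [-352/413, 100/413]
P' = [858/413 66/413; 66/413 291/413]

x̄ = F·x = [0, -2]
P̄ = F·P·Fᵀ + Q = [22 22; 22 31]
y = z − H·x̄ = [5, 2]
S = H·P̄·Hᵀ + R = [127 -44; -44 25]
K = P̄·Hᵀ·S⁻¹ = [44/413 -286/413; 194/413 -22/413]
x' = x̄ + K·y = [-352/413, 100/413]
P' = (I − K·H)·P̄ = [858/413 66/413; 66/413 291/413]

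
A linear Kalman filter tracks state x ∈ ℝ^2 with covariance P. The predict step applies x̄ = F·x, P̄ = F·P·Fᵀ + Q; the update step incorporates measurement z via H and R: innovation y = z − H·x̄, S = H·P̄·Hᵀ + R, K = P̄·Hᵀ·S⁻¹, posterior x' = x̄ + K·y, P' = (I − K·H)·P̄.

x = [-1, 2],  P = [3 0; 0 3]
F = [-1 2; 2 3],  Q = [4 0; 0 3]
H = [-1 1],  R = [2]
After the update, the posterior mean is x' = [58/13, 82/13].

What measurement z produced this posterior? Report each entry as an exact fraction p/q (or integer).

x̄ = F·x = [5, 4]
P̄ = F·P·Fᵀ + Q = [19 12; 12 42]
S = H·P̄·Hᵀ + R = [39]
K = P̄·Hᵀ·S⁻¹ = [-7/39; 10/13]
x' − x̄ = [-7/13, 30/13] = K·y
y = (KᵀK)⁻¹·Kᵀ·(x' − x̄) = [3]
z = y + H·x̄ = [3] + [-1] = [2]

z = [2]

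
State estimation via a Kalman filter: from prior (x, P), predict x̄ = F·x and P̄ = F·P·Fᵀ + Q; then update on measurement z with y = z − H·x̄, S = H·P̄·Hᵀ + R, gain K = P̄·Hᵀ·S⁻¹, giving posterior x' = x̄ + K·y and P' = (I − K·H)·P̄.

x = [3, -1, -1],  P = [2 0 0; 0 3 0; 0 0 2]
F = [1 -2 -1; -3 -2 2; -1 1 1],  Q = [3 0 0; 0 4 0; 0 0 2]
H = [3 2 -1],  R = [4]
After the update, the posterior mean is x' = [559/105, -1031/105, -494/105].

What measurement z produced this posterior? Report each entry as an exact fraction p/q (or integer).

z = [1]

x̄ = F·x = [6, -9, -5]
P̄ = F·P·Fᵀ + Q = [19 2 -10; 2 42 4; -10 4 9]
S = H·P̄·Hᵀ + R = [420]
K = P̄·Hᵀ·S⁻¹ = [71/420; 43/210; -31/420]
x' − x̄ = [-71/105, -86/105, 31/105] = K·y
y = (KᵀK)⁻¹·Kᵀ·(x' − x̄) = [-4]
z = y + H·x̄ = [-4] + [5] = [1]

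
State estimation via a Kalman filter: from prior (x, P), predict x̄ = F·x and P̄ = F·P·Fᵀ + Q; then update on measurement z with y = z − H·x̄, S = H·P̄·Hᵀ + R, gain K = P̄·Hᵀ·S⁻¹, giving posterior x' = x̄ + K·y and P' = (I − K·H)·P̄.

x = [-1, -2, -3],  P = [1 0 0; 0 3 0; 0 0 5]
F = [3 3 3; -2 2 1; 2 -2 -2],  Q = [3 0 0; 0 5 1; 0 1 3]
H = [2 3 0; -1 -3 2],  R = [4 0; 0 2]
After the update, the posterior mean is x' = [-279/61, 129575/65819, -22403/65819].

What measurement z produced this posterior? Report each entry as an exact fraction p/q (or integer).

z = [-3, -2]

x̄ = F·x = [-18, -5, 8]
P̄ = F·P·Fᵀ + Q = [84 27 -42; 27 26 -25; -42 -25 39]
S = H·P̄·Hᵀ + R = [898 -963; -963 1106]
K = P̄·Hᵀ·S⁻¹ = [33/61 15/61; -3273/65819 -12074/65819; 11931/65819 21993/65819]
x' − x̄ = [819/61, 458670/65819, -548955/65819] = K·y
y = (KᵀK)⁻¹·Kᵀ·(x' − x̄) = [48, -51]
z = y + H·x̄ = [48, -51] + [-51, 49] = [-3, -2]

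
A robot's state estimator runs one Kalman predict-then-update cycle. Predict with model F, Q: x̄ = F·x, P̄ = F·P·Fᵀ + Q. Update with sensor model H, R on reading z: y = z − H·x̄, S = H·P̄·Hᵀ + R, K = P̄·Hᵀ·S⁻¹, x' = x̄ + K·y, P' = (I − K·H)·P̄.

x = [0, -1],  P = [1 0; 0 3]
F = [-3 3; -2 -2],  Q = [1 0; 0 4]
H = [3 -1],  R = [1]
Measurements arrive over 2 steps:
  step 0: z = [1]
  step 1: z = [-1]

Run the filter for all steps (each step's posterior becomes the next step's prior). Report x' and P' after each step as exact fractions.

step 0: x' = [33/71, 30/71], P' = [211/142 296/71; 296/71 2692/213]
step 1: x' = [-283269/414941, -435886/414941], P' = [237155/414941 615126/414941; 615126/414941 1970876/414941]

step 0: x̄ = F·x = [-3, 2]
step 0: P̄ = F·P·Fᵀ + Q = [37 -12; -12 20]
step 0: y = z − H·x̄ = [12]
step 0: S = H·P̄·Hᵀ + R = [426]
step 0: K = P̄·Hᵀ·S⁻¹ = [41/142; -28/213]
step 0: x' = x̄ + K·y = [33/71, 30/71]
step 0: P' = (I − K·H)·P̄ = [211/142 296/71; 296/71 2692/213]
step 1: x̄ = F·x = [-9/71, -126/71]
step 1: P̄ = F·P·Fᵀ + Q = [7537/142 -4751/71; -4751/71 19990/213]
step 1: y = z − H·x̄ = [-170/71]
step 1: S = H·P̄·Hᵀ + R = [414941/426]
step 1: K = P̄·Hᵀ·S⁻¹ = [96339/414941; -125498/414941]
step 1: x' = x̄ + K·y = [-283269/414941, -435886/414941]
step 1: P' = (I − K·H)·P̄ = [237155/414941 615126/414941; 615126/414941 1970876/414941]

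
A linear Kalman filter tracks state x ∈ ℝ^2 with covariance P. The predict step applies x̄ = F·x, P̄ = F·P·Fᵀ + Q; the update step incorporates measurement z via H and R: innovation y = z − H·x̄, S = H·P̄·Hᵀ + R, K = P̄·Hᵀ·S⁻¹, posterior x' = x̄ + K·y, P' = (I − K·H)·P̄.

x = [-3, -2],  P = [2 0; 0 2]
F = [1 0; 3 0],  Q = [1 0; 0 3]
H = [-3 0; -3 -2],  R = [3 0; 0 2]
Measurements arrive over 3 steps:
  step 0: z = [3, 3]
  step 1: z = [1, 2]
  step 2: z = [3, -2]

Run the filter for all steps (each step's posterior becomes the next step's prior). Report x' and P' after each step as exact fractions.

step 0: x' = [-393/527, -315/527], P' = [114/527 -150/527; -150/527 447/527]
step 1: x' = [-16720/60589, -43827/60589], P' = [13078/60589 -17010/60589; -17010/60589 49449/60589]
step 2: x' = [-3840620/6959303, 10807206/6959303], P' = [1502146/6959303 -1953750/6959303; -1953750/6959303 5679483/6959303]

step 0: x̄ = F·x = [-3, -9]
step 0: P̄ = F·P·Fᵀ + Q = [3 6; 6 21]
step 0: y = z − H·x̄ = [-6, -24]
step 0: S = H·P̄·Hᵀ + R = [30 63; 63 185]
step 0: K = P̄·Hᵀ·S⁻¹ = [-114/527 -21/527; 150/527 -222/527]
step 0: x' = x̄ + K·y = [-393/527, -315/527]
step 0: P' = (I − K·H)·P̄ = [114/527 -150/527; -150/527 447/527]
step 1: x̄ = F·x = [-393/527, -1179/527]
step 1: P̄ = F·P·Fᵀ + Q = [641/527 342/527; 342/527 2607/527]
step 1: y = z − H·x̄ = [-652/527, -2483/527]
step 1: S = H·P̄·Hᵀ + R = [7350/527 7821/527; 7821/527 21355/527]
step 1: K = P̄·Hᵀ·S⁻¹ = [-13078/60589 -2607/60589; 17010/60589 -23934/60589]
step 1: x' = x̄ + K·y = [-16720/60589, -43827/60589]
step 1: P' = (I − K·H)·P̄ = [13078/60589 -17010/60589; -17010/60589 49449/60589]
step 2: x̄ = F·x = [-16720/60589, -50160/60589]
step 2: P̄ = F·P·Fᵀ + Q = [73667/60589 39234/60589; 39234/60589 299469/60589]
step 2: y = z − H·x̄ = [131607/60589, -271658/60589]
step 2: S = H·P̄·Hᵀ + R = [844770/60589 898407/60589; 898407/60589 2452865/60589]
step 2: K = P̄·Hᵀ·S⁻¹ = [-1502146/6959303 -299469/6959303; 1953750/6959303 -2748858/6959303]
step 2: x' = x̄ + K·y = [-3840620/6959303, 10807206/6959303]
step 2: P' = (I − K·H)·P̄ = [1502146/6959303 -1953750/6959303; -1953750/6959303 5679483/6959303]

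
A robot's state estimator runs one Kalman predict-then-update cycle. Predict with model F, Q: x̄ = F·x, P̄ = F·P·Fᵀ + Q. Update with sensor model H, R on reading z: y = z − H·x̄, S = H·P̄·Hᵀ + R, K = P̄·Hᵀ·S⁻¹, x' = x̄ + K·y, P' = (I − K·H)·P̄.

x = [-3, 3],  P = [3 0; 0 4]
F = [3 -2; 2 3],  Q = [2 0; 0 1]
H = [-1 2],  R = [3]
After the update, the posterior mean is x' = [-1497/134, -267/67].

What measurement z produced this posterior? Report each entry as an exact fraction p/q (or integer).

z = [3]

x̄ = F·x = [-15, 3]
P̄ = F·P·Fᵀ + Q = [45 -6; -6 49]
S = H·P̄·Hᵀ + R = [268]
K = P̄·Hᵀ·S⁻¹ = [-57/268; 26/67]
x' − x̄ = [513/134, -468/67] = K·y
y = (KᵀK)⁻¹·Kᵀ·(x' − x̄) = [-18]
z = y + H·x̄ = [-18] + [21] = [3]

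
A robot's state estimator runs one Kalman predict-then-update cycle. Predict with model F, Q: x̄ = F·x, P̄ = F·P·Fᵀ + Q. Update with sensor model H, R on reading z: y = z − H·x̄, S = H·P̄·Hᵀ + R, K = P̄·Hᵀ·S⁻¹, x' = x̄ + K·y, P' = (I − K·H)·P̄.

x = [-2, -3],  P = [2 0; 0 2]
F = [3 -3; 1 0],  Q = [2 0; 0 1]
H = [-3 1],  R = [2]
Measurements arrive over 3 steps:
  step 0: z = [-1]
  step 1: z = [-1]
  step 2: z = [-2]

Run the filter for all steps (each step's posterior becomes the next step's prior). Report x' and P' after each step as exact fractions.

step 0: x' = [-147/311, -772/311], P' = [154/311 246/311; 246/311 708/311]
step 1: x' = [17943/38311, 4596/38311], P' = [13568/38311 16440/38311; 16440/38311 51906/38311]
step 2: x' = [2922219/3509909, 1695723/3509909], P' = [1238992/3509909 1479936/3509909; 1479936/3509909 4595262/3509909]

step 0: x̄ = F·x = [3, -2]
step 0: P̄ = F·P·Fᵀ + Q = [38 6; 6 3]
step 0: y = z − H·x̄ = [10]
step 0: S = H·P̄·Hᵀ + R = [311]
step 0: K = P̄·Hᵀ·S⁻¹ = [-108/311; -15/311]
step 0: x' = x̄ + K·y = [-147/311, -772/311]
step 0: P' = (I − K·H)·P̄ = [154/311 246/311; 246/311 708/311]
step 1: x̄ = F·x = [1875/311, -147/311]
step 1: P̄ = F·P·Fᵀ + Q = [3952/311 -276/311; -276/311 465/311]
step 1: y = z − H·x̄ = [5461/311]
step 1: S = H·P̄·Hᵀ + R = [38311/311]
step 1: K = P̄·Hᵀ·S⁻¹ = [-12132/38311; 1293/38311]
step 1: x' = x̄ + K·y = [17943/38311, 4596/38311]
step 1: P' = (I − K·H)·P̄ = [13568/38311 16440/38311; 16440/38311 51906/38311]
step 2: x̄ = F·x = [40041/38311, 17943/38311]
step 2: P̄ = F·P·Fᵀ + Q = [369968/38311 -8616/38311; -8616/38311 51879/38311]
step 2: y = z − H·x̄ = [1966/2947]
step 2: S = H·P̄·Hᵀ + R = [269993/2947]
step 2: K = P̄·Hᵀ·S⁻¹ = [-86040/269993; 5979/269993]
step 2: x' = x̄ + K·y = [2922219/3509909, 1695723/3509909]
step 2: P' = (I − K·H)·P̄ = [1238992/3509909 1479936/3509909; 1479936/3509909 4595262/3509909]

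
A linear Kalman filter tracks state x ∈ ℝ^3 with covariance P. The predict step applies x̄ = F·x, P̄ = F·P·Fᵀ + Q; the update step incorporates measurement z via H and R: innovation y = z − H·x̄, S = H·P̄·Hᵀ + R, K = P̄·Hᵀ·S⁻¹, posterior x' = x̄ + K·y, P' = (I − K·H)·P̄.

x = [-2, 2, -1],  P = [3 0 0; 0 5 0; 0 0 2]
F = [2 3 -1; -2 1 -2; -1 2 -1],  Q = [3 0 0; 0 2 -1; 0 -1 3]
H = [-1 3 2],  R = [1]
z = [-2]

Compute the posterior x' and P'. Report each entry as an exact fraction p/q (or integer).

x̄ = F·x = [3, 8, 7]
P̄ = F·P·Fᵀ + Q = [62 7 26; 7 27 19; 26 19 28]
y = z − H·x̄ = [-37]
S = H·P̄·Hᵀ + R = [500]
K = P̄·Hᵀ·S⁻¹ = [11/500; 28/125; 87/500]
x' = x̄ + K·y = [1093/500, -36/125, 281/500]
P' = (I − K·H)·P̄ = [30879/500 567/125 12043/500; 567/125 239/125 -61/125; 12043/500 -61/125 6431/500]

x' = [1093/500, -36/125, 281/500]
P' = [30879/500 567/125 12043/500; 567/125 239/125 -61/125; 12043/500 -61/125 6431/500]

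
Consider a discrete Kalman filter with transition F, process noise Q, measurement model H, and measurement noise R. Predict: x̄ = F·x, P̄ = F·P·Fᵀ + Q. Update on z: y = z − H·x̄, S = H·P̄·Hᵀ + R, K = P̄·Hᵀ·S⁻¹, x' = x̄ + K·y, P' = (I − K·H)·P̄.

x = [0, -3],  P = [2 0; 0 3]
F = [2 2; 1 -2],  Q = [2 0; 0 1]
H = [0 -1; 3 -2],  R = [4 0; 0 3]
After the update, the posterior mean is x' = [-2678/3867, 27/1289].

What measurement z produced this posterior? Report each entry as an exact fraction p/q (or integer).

z = [1, -2]

x̄ = F·x = [-6, 6]
P̄ = F·P·Fᵀ + Q = [22 -8; -8 15]
S = H·P̄·Hᵀ + R = [19 54; 54 357]
K = P̄·Hᵀ·S⁻¹ = [-524/1289 1126/3867; -813/1289 -72/1289]
x' − x̄ = [20524/3867, -7707/1289] = K·y
y = (KᵀK)⁻¹·Kᵀ·(x' − x̄) = [7, 28]
z = y + H·x̄ = [7, 28] + [-6, -30] = [1, -2]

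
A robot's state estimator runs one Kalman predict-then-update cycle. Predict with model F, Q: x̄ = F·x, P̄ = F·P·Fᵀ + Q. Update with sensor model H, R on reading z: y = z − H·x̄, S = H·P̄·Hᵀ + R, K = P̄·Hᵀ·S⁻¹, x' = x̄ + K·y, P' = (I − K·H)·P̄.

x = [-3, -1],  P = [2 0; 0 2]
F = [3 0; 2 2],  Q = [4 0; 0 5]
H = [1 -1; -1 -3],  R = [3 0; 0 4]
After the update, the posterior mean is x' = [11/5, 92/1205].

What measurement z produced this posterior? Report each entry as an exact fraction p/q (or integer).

z = [3, -3]

x̄ = F·x = [-9, -8]
P̄ = F·P·Fᵀ + Q = [22 12; 12 21]
S = H·P̄·Hᵀ + R = [22 17; 17 287]
K = P̄·Hᵀ·S⁻¹ = [16/25 -6/25; -1308/6025 -1497/6025]
x' − x̄ = [56/5, 9732/1205] = K·y
y = (KᵀK)⁻¹·Kᵀ·(x' − x̄) = [4, -36]
z = y + H·x̄ = [4, -36] + [-1, 33] = [3, -3]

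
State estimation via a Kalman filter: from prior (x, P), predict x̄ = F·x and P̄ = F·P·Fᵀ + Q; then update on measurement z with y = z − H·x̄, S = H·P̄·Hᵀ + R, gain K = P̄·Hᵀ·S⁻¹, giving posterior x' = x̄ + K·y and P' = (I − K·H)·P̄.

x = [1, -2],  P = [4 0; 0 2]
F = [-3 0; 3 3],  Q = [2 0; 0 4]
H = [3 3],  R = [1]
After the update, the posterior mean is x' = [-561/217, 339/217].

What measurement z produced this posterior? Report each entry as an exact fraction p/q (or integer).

x̄ = F·x = [-3, -3]
P̄ = F·P·Fᵀ + Q = [38 -36; -36 58]
S = H·P̄·Hᵀ + R = [217]
K = P̄·Hᵀ·S⁻¹ = [6/217; 66/217]
x' − x̄ = [90/217, 990/217] = K·y
y = (KᵀK)⁻¹·Kᵀ·(x' − x̄) = [15]
z = y + H·x̄ = [15] + [-18] = [-3]

z = [-3]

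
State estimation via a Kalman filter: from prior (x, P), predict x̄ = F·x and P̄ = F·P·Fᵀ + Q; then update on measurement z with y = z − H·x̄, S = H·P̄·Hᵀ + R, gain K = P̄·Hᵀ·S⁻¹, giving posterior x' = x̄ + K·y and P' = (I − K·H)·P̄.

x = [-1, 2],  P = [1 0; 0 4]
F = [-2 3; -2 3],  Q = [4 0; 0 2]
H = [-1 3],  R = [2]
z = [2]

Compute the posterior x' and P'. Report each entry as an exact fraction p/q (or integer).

x̄ = F·x = [8, 8]
P̄ = F·P·Fᵀ + Q = [44 40; 40 42]
y = z − H·x̄ = [-14]
S = H·P̄·Hᵀ + R = [184]
K = P̄·Hᵀ·S⁻¹ = [19/46; 43/92]
x' = x̄ + K·y = [51/23, 67/46]
P' = (I − K·H)·P̄ = [290/23 103/23; 103/23 83/46]

x' = [51/23, 67/46]
P' = [290/23 103/23; 103/23 83/46]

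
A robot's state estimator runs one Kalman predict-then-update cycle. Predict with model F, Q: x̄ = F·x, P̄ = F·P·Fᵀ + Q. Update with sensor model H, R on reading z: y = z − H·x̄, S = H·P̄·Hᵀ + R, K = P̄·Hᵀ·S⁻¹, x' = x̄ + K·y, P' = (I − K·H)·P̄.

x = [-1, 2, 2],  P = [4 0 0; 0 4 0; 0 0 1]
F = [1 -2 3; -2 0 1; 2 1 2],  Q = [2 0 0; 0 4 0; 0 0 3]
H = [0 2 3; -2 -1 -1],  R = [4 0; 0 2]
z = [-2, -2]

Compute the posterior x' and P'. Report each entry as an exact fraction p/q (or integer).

x' = [3729/6563, 26038/6563, -61538/19689]
P' = [7788/6563 -23098/6563 14000/6563; -23098/6563 137334/6563 -91464/6563; 14000/6563 -91464/6563 191228/19689]

x̄ = F·x = [1, 4, 4]
P̄ = F·P·Fᵀ + Q = [31 -5 6; -5 21 -14; 6 -14 27]
y = z − H·x̄ = [-22, 8]
S = H·P̄·Hᵀ + R = [163 -69; -69 150]
K = P̄·Hᵀ·S⁻¹ = [-1049/6563 -3239/6563; 69/6563 163/6563; 2075/6563 -418/19689]
x' = x̄ + K·y = [3729/6563, 26038/6563, -61538/19689]
P' = (I − K·H)·P̄ = [7788/6563 -23098/6563 14000/6563; -23098/6563 137334/6563 -91464/6563; 14000/6563 -91464/6563 191228/19689]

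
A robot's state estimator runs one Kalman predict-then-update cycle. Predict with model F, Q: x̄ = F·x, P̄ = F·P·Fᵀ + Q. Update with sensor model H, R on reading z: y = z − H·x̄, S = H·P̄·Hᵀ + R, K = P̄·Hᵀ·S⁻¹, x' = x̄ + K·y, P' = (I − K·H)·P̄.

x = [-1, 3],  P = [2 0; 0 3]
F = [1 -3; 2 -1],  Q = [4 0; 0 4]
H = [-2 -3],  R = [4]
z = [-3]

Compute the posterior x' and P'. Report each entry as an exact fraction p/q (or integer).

x' = [-40/61, 563/427]
P' = [438/61 -272/61; -272/61 1364/427]

x̄ = F·x = [-10, -5]
P̄ = F·P·Fᵀ + Q = [33 13; 13 15]
y = z − H·x̄ = [-38]
S = H·P̄·Hᵀ + R = [427]
K = P̄·Hᵀ·S⁻¹ = [-15/61; -71/427]
x' = x̄ + K·y = [-40/61, 563/427]
P' = (I − K·H)·P̄ = [438/61 -272/61; -272/61 1364/427]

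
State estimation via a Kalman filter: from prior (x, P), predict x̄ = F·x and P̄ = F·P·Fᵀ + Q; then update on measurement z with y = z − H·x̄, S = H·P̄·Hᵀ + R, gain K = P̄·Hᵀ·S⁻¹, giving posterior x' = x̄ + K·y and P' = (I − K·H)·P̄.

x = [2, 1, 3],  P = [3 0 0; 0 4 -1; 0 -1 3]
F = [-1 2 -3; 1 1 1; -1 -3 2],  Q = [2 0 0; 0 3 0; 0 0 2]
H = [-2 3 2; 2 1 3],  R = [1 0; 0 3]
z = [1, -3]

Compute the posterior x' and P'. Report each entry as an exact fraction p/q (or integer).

x' = [85237/113211, 281110/113211, -276394/113211]
P' = [322327/113211 442726/113211 -356173/113211; 442726/113211 654772/113211 -535873/113211; -356173/113211 -535873/113211 456151/113211]

x̄ = F·x = [-9, 6, 1]
P̄ = F·P·Fᵀ + Q = [60 -3 -52; -3 11 -8; -52 -8 65]
y = z − H·x̄ = [-37, 6]
S = H·P̄·Hᵀ + R = [956 187; 187 155]
K = P̄·Hᵀ·S⁻¹ = [-28822/113211 6287/113211; 7118/113211 -22465/113211; 17029/113211 40078/113211]
x' = x̄ + K·y = [85237/113211, 281110/113211, -276394/113211]
P' = (I − K·H)·P̄ = [322327/113211 442726/113211 -356173/113211; 442726/113211 654772/113211 -535873/113211; -356173/113211 -535873/113211 456151/113211]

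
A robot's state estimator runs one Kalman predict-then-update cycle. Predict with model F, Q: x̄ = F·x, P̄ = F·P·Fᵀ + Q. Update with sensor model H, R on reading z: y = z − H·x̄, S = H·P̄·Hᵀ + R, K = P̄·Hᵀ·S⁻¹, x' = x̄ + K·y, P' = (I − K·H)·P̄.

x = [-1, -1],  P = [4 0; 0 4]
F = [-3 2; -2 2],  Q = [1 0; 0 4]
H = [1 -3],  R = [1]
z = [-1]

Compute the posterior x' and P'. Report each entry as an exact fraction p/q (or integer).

x' = [136/69, 68/69]
P' = [2825/138 482/69; 482/69 172/69]

x̄ = F·x = [1, 0]
P̄ = F·P·Fᵀ + Q = [53 40; 40 36]
y = z − H·x̄ = [-2]
S = H·P̄·Hᵀ + R = [138]
K = P̄·Hᵀ·S⁻¹ = [-67/138; -34/69]
x' = x̄ + K·y = [136/69, 68/69]
P' = (I − K·H)·P̄ = [2825/138 482/69; 482/69 172/69]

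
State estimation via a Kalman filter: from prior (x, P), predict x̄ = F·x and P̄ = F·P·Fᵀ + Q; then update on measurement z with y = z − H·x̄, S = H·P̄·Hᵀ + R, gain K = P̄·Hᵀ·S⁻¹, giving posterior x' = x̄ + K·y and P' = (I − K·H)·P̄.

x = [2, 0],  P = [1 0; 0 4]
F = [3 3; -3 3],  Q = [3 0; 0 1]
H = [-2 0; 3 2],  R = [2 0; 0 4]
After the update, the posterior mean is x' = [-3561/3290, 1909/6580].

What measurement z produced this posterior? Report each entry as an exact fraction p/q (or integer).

x̄ = F·x = [6, -6]
P̄ = F·P·Fᵀ + Q = [48 27; 27 46]
S = H·P̄·Hᵀ + R = [194 -396; -396 944]
K = P̄·Hᵀ·S⁻¹ = [-1527/3290 99/6580; 4383/6580 6089/13160]
x' − x̄ = [-23301/3290, 41389/6580] = K·y
y = (KᵀK)⁻¹·Kᵀ·(x' − x̄) = [15, -8]
z = y + H·x̄ = [15, -8] + [-12, 6] = [3, -2]

z = [3, -2]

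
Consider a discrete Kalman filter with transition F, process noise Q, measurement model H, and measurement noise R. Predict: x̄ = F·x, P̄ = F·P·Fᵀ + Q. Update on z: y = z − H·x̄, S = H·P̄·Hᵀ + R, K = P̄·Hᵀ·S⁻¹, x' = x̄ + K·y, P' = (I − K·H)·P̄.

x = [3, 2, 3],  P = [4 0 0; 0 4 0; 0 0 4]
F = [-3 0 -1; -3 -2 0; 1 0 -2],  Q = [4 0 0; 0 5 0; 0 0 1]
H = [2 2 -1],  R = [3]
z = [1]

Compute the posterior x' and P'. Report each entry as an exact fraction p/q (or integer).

x' = [-124/65, -53/65, -407/65]
P' = [1856/195 -366/65 1393/195; -366/65 438/65 189/130; 1393/195 189/130 13571/780]

x̄ = F·x = [-12, -13, -3]
P̄ = F·P·Fᵀ + Q = [44 36 -4; 36 57 -12; -4 -12 21]
y = z − H·x̄ = [48]
S = H·P̄·Hᵀ + R = [780]
K = P̄·Hᵀ·S⁻¹ = [41/195; 33/130; -53/780]
x' = x̄ + K·y = [-124/65, -53/65, -407/65]
P' = (I − K·H)·P̄ = [1856/195 -366/65 1393/195; -366/65 438/65 189/130; 1393/195 189/130 13571/780]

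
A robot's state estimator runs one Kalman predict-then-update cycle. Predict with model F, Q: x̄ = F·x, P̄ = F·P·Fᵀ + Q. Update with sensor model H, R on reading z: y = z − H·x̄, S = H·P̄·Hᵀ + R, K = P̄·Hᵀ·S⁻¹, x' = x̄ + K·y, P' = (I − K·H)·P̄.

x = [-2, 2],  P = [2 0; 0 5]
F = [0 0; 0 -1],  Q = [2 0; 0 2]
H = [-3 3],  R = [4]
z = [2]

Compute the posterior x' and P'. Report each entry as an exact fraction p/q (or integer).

x̄ = F·x = [0, -2]
P̄ = F·P·Fᵀ + Q = [2 0; 0 7]
y = z − H·x̄ = [8]
S = H·P̄·Hᵀ + R = [85]
K = P̄·Hᵀ·S⁻¹ = [-6/85; 21/85]
x' = x̄ + K·y = [-48/85, -2/85]
P' = (I − K·H)·P̄ = [134/85 126/85; 126/85 154/85]

x' = [-48/85, -2/85]
P' = [134/85 126/85; 126/85 154/85]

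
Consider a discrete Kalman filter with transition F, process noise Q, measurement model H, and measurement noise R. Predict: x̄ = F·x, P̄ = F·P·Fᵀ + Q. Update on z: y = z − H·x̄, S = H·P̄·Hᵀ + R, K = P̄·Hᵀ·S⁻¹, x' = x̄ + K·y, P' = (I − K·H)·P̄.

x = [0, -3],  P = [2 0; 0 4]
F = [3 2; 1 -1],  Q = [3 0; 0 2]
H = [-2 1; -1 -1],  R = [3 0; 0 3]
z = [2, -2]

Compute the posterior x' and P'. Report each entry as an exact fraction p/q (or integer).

x̄ = F·x = [-6, 3]
P̄ = F·P·Fᵀ + Q = [37 -2; -2 8]
y = z − H·x̄ = [-13, -5]
S = H·P̄·Hᵀ + R = [167 64; 64 44]
K = P̄·Hᵀ·S⁻¹ = [-92/271 -327/1084; 76/271 -295/542]
x' = x̄ + K·y = [-85/1084, 1125/542]
P' = (I − K·H)·P̄ = [695/1084 143/542; 143/542 371/271]

x' = [-85/1084, 1125/542]
P' = [695/1084 143/542; 143/542 371/271]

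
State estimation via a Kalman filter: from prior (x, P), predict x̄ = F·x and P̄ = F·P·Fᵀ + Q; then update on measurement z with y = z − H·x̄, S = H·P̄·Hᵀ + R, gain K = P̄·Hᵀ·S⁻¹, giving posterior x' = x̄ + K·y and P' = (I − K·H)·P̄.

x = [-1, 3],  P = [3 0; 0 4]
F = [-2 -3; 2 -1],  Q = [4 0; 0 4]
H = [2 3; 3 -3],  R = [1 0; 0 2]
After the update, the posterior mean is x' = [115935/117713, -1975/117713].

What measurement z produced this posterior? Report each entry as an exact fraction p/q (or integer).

x̄ = F·x = [-7, -5]
P̄ = F·P·Fᵀ + Q = [52 0; 0 20]
S = H·P̄·Hᵀ + R = [389 132; 132 650]
K = P̄·Hᵀ·S⁻¹ = [23504/117713 23478/117713; 23460/117713 -15630/117713]
x' − x̄ = [939926/117713, 586590/117713] = K·y
y = (KᵀK)⁻¹·Kᵀ·(x' − x̄) = [31, 9]
z = y + H·x̄ = [31, 9] + [-29, -6] = [2, 3]

z = [2, 3]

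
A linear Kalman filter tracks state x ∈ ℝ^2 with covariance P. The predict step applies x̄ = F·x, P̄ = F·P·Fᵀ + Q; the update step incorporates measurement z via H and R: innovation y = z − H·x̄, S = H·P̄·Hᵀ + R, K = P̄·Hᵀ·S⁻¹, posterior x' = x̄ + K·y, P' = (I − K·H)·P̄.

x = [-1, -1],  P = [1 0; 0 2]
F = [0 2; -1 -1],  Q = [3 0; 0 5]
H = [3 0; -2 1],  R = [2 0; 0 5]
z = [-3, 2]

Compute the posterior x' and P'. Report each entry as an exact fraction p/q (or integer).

x' = [-1227/1289, 974/1289]
P' = [254/1289 248/1289; 248/1289 3896/1289]

x̄ = F·x = [-2, 2]
P̄ = F·P·Fᵀ + Q = [11 -4; -4 8]
y = z − H·x̄ = [3, -4]
S = H·P̄·Hᵀ + R = [101 -78; -78 73]
K = P̄·Hᵀ·S⁻¹ = [381/1289 -52/1289; 372/1289 680/1289]
x' = x̄ + K·y = [-1227/1289, 974/1289]
P' = (I − K·H)·P̄ = [254/1289 248/1289; 248/1289 3896/1289]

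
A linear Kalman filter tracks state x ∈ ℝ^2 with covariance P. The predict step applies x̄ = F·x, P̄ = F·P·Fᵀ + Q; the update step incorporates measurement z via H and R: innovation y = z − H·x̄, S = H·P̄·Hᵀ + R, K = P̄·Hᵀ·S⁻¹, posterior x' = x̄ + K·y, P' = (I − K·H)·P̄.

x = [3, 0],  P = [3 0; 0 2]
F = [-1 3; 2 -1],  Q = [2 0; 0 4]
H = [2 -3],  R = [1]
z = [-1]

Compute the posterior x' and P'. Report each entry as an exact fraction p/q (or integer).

x' = [689/399, 200/133]
P' = [2453/399 536/133; 536/133 366/133]

x̄ = F·x = [-3, 6]
P̄ = F·P·Fᵀ + Q = [23 -12; -12 18]
y = z − H·x̄ = [23]
S = H·P̄·Hᵀ + R = [399]
K = P̄·Hᵀ·S⁻¹ = [82/399; -26/133]
x' = x̄ + K·y = [689/399, 200/133]
P' = (I − K·H)·P̄ = [2453/399 536/133; 536/133 366/133]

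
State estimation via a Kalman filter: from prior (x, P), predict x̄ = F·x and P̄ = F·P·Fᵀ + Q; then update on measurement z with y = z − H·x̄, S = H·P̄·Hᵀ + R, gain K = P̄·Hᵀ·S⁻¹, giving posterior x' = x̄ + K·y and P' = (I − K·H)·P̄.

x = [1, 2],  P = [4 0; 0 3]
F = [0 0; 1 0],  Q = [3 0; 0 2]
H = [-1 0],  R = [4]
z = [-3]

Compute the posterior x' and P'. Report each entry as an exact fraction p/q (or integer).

x̄ = F·x = [0, 1]
P̄ = F·P·Fᵀ + Q = [3 0; 0 6]
y = z − H·x̄ = [-3]
S = H·P̄·Hᵀ + R = [7]
K = P̄·Hᵀ·S⁻¹ = [-3/7; 0]
x' = x̄ + K·y = [9/7, 1]
P' = (I − K·H)·P̄ = [12/7 0; 0 6]

x' = [9/7, 1]
P' = [12/7 0; 0 6]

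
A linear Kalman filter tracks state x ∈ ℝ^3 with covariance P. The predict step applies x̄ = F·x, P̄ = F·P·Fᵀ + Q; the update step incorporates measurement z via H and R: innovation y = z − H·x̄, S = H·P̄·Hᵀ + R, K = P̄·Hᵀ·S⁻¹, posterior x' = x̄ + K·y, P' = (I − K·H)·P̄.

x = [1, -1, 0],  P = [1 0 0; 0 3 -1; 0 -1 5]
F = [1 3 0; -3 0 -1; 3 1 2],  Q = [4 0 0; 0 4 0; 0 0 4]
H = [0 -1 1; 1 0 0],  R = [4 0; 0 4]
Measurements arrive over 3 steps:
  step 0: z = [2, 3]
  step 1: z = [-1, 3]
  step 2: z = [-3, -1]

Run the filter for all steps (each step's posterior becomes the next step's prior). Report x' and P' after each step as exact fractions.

step 0: x̄ = F·x = [-2, -3, 2]
step 0: P̄ = F·P·Fᵀ + Q = [32 0 6; 0 18 -18; 6 -18 32]
step 0: y = z − H·x̄ = [-3, 5]
step 0: S = H·P̄·Hᵀ + R = [90 6; 6 36]
step 0: K = P̄·Hᵀ·S⁻¹ = [2/267 79/89; -36/89 6/89; 49/89 20/267]
step 0: x' = x̄ + K·y = [215/89, -129/89, 193/267]
step 0: P' = (I − K·H)·P̄ = [316/89 24/89 80/267; 24/89 306/89 162/89; 80/267 162/89 358/89]
step 1: x̄ = F·x = [-172/89, -2128/267, 1934/267]
step 1: P̄ = F·P·Fᵀ + Q = [3570/89 -5030/267 9394/267; -5030/267 3718/89 -4034/89; 9394/267 -4034/89 6050/89]
step 1: y = z − H·x̄ = [-1443/89, 439/89]
step 1: S = H·P̄·Hᵀ + R = [18192/89 4808/89; 4808/89 3926/89]
step 1: K = P̄·Hᵀ·S⁻¹ = [601/16961 14687/16961; -23567/50883 2377/16961; 103375/203532 2978/16961]
step 1: x' = x̄ + K·y = [29922/16961, 11738/50883, -25525/203532]
step 1: P' = (I − K·H)·P̄ = [58748/16961 9508/16961 11912/16961; 9508/16961 207280/50883 113012/50883; 11912/16961 113012/50883 72129/16961]
step 2: x̄ = F·x = [41660/16961, -1051667/203532, 178849/33922]
step 2: P̄ = F·P·Fᵀ + Q = [805480/16961 -386740/16961 728452/16961; -386740/16961 740177/16961 -2539178/50883; 728452/16961 -2539178/50883 1304860/16961]
step 2: y = z − H·x̄ = [-2735357/203532, -58621/16961]
step 2: S = H·P̄·Hᵀ + R = [11416999/50883 1115192/16961; 1115192/16961 873324/16961]
step 2: K = P̄·Hᵀ·S⁻¹ = [1115192/30657487 80555462/91972461; -14066093/30657487 4385449/30657487; 15718070/30657487 5500641/30657487]
step 2: x' = x̄ + K·y = [-4641688/4379641, 6631528/13138923, -29406968/13138923]
step 2: P' = (I − K·H)·P̄ = [322221848/91972461 17541796/30657487 22002564/30657487; 17541796/30657487 366339040/91972461 197545924/91972461; 22002564/30657487 197545924/91972461 386162764/91972461]

step 0: x' = [215/89, -129/89, 193/267], P' = [316/89 24/89 80/267; 24/89 306/89 162/89; 80/267 162/89 358/89]
step 1: x' = [29922/16961, 11738/50883, -25525/203532], P' = [58748/16961 9508/16961 11912/16961; 9508/16961 207280/50883 113012/50883; 11912/16961 113012/50883 72129/16961]
step 2: x' = [-4641688/4379641, 6631528/13138923, -29406968/13138923], P' = [322221848/91972461 17541796/30657487 22002564/30657487; 17541796/30657487 366339040/91972461 197545924/91972461; 22002564/30657487 197545924/91972461 386162764/91972461]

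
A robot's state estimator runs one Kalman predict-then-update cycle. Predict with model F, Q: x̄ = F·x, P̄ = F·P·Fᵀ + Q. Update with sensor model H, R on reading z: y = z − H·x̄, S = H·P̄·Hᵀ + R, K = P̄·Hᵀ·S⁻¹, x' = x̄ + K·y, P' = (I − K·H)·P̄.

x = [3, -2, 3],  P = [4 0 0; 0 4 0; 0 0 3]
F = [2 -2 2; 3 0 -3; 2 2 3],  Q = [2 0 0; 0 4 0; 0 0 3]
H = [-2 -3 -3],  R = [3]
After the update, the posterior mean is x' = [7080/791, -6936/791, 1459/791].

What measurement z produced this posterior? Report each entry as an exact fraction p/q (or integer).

z = [3]

x̄ = F·x = [16, 0, 11]
P̄ = F·P·Fᵀ + Q = [46 6 18; 6 67 -3; 18 -3 62]
S = H·P̄·Hᵀ + R = [1582]
K = P̄·Hᵀ·S⁻¹ = [-82/791; -102/791; -213/1582]
x' − x̄ = [-5576/791, -6936/791, -7242/791] = K·y
y = (KᵀK)⁻¹·Kᵀ·(x' − x̄) = [68]
z = y + H·x̄ = [68] + [-65] = [3]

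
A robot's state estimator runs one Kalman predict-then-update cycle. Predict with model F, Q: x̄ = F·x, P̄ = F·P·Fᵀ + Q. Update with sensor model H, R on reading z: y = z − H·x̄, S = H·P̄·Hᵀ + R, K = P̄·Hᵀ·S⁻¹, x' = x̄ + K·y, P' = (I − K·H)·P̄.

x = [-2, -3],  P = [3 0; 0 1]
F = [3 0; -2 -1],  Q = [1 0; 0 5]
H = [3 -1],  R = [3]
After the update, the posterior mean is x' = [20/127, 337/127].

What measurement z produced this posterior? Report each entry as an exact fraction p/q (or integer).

z = [-2]

x̄ = F·x = [-6, 7]
P̄ = F·P·Fᵀ + Q = [28 -18; -18 18]
S = H·P̄·Hᵀ + R = [381]
K = P̄·Hᵀ·S⁻¹ = [34/127; -24/127]
x' − x̄ = [782/127, -552/127] = K·y
y = (KᵀK)⁻¹·Kᵀ·(x' − x̄) = [23]
z = y + H·x̄ = [23] + [-25] = [-2]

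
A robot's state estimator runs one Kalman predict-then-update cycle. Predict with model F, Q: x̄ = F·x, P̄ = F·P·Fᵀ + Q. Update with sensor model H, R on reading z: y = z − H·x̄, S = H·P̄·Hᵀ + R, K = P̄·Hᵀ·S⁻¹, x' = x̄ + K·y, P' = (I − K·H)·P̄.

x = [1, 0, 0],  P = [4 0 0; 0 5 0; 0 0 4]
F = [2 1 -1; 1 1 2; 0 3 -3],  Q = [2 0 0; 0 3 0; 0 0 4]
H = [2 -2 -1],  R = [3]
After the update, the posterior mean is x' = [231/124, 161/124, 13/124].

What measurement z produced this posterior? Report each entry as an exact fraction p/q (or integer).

z = [1]

x̄ = F·x = [2, 1, 0]
P̄ = F·P·Fᵀ + Q = [27 5 27; 5 28 -9; 27 -9 85]
S = H·P̄·Hᵀ + R = [124]
K = P̄·Hᵀ·S⁻¹ = [17/124; -37/124; -13/124]
x' − x̄ = [-17/124, 37/124, 13/124] = K·y
y = (KᵀK)⁻¹·Kᵀ·(x' − x̄) = [-1]
z = y + H·x̄ = [-1] + [2] = [1]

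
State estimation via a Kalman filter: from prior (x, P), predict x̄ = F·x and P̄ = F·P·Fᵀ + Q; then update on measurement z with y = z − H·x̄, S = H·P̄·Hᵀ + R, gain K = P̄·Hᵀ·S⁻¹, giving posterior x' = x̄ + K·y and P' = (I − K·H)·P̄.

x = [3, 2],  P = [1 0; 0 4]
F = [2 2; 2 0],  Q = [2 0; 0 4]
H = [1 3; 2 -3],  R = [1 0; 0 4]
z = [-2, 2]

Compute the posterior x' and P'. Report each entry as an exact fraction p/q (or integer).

x̄ = F·x = [10, 6]
P̄ = F·P·Fᵀ + Q = [22 4; 4 8]
y = z − H·x̄ = [-30, 0]
S = H·P̄·Hᵀ + R = [119 -16; -16 116]
K = P̄·Hᵀ·S⁻¹ = [1114/3387 1088/3387; 748/3387 -364/3387]
x' = x̄ + K·y = [150/1129, -706/1129]
P' = (I − K·H)·P̄ = [1822/3387 -236/3387; -236/3387 328/3387]

x' = [150/1129, -706/1129]
P' = [1822/3387 -236/3387; -236/3387 328/3387]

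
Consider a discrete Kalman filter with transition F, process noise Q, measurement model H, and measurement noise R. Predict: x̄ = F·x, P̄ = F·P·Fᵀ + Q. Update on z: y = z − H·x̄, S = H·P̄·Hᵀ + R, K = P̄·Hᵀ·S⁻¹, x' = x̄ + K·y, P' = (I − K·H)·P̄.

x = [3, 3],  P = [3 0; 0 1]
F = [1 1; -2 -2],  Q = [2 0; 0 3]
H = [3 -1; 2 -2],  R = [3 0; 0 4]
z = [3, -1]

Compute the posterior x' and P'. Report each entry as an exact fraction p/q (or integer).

x̄ = F·x = [6, -12]
P̄ = F·P·Fᵀ + Q = [6 -8; -8 19]
y = z − H·x̄ = [-27, -37]
S = H·P̄·Hᵀ + R = [124 138; 138 168]
K = P̄·Hᵀ·S⁻¹ = [42/149 -29/447; 19/149 -127/298]
x' = x̄ + K·y = [353/447, 97/298]
P' = (I − K·H)·P̄ = [218/447 92/149; 92/149 219/149]

x' = [353/447, 97/298]
P' = [218/447 92/149; 92/149 219/149]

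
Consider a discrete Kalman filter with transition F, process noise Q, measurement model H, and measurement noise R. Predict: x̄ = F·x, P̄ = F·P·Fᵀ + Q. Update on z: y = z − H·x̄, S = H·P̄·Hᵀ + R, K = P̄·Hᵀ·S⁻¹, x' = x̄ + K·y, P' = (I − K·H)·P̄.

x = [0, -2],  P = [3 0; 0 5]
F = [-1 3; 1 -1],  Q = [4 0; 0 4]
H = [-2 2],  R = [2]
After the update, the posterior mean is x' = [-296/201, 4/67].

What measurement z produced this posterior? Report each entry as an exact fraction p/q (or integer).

x̄ = F·x = [-6, 2]
P̄ = F·P·Fᵀ + Q = [52 -18; -18 12]
S = H·P̄·Hᵀ + R = [402]
K = P̄·Hᵀ·S⁻¹ = [-70/201; 10/67]
x' − x̄ = [910/201, -130/67] = K·y
y = (KᵀK)⁻¹·Kᵀ·(x' − x̄) = [-13]
z = y + H·x̄ = [-13] + [16] = [3]

z = [3]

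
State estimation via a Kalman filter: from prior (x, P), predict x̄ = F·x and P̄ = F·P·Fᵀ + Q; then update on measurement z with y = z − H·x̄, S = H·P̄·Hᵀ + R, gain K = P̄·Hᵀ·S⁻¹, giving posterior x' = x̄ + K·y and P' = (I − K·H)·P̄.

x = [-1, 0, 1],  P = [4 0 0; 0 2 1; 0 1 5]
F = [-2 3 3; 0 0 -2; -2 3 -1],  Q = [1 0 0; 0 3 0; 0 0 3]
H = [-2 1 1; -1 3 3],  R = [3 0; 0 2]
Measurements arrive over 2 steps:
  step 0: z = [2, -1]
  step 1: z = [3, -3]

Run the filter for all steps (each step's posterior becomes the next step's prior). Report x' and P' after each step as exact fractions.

step 0: x' = [-217143/164438, 25805/164438, -75626/82219], P' = [187493/164438 -32301/164438 58010/82219; -32301/164438 299155/164438 -150869/82219; 58010/82219 -150869/82219 187809/82219]
step 1: x' = [-2842419249/1659586063, -288086306/1659586063, -2166036490/1659586063], P' = [1428505813/1659586063 -124592030/1659586063 766169983/1659586063; -124592030/1659586063 2936329836/1659586063 -2875298416/1659586063; 766169983/1659586063 -2875298416/1659586063 3444983151/1659586063]

step 0: x̄ = F·x = [5, -2, 1]
step 0: P̄ = F·P·Fᵀ + Q = [98 -36 25; -36 23 4; 25 4 36]
step 0: y = z − H·x̄ = [13, 7]
step 0: S = H·P̄·Hᵀ + R = [506 474; 474 769]
step 0: K = P̄·Hᵀ·S⁻¹ = [-97089/164438 15916/82219; 20673/164438 6138/82219; -26360/82219 26405/82219]
step 0: x' = x̄ + K·y = [-217143/164438, 25805/164438, -75626/82219]
step 0: P' = (I − K·H)·P̄ = [187493/164438 -32301/164438 58010/82219; -32301/164438 299155/164438 -150869/82219; 58010/82219 -150869/82219 187809/82219]
step 1: x̄ = F·x = [57945/164438, 151252/82219, 662953/164438]
step 1: P̄ = F·P·Fᵀ + Q = [551455/164438 10400/82219 428617/164438; 10400/82219 997893/82219 1512872/82219; 428617/164438 1512872/82219 6973419/164438]
step 1: y = z − H·x̄ = [-356253/164438, -1665870/82219]
step 1: S = H·P̄·Hᵀ + R = [15922159/164438 21509535/82219; 21509535/82219 66685033/82219]
step 1: K = P̄·Hᵀ·S⁻¹ = [-738477891/1659586063 248114023/1659586063; 103405160/1659586063 153843145/1659586063; -320885077/1659586063 471442111/1659586063]
step 1: x' = x̄ + K·y = [-2842419249/1659586063, -288086306/1659586063, -2166036490/1659586063]
step 1: P' = (I − K·H)·P̄ = [1428505813/1659586063 -124592030/1659586063 766169983/1659586063; -124592030/1659586063 2936329836/1659586063 -2875298416/1659586063; 766169983/1659586063 -2875298416/1659586063 3444983151/1659586063]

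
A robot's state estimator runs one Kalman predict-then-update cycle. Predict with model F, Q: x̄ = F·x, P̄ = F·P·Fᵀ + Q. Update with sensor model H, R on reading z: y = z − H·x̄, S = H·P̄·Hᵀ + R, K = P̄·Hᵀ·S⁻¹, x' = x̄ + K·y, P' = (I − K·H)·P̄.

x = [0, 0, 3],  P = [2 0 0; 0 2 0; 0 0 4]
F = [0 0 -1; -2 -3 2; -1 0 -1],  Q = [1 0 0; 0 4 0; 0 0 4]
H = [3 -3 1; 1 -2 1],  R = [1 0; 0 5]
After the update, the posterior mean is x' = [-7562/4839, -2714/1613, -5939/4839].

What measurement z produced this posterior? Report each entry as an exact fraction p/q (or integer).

x̄ = F·x = [-3, 6, -3]
P̄ = F·P·Fᵀ + Q = [5 -8 4; -8 46 -4; 4 -4 10]
S = H·P̄·Hᵀ + R = [662 409; 409 260]
K = P̄·Hᵀ·S⁻¹ = [955/4839 -1037/4839; -208/1613 -318/1613; -158/4839 658/4839]
x' − x̄ = [6955/4839, -12392/1613, 8578/4839] = K·y
y = (KᵀK)⁻¹·Kᵀ·(x' − x̄) = [29, 20]
z = y + H·x̄ = [29, 20] + [-30, -18] = [-1, 2]

z = [-1, 2]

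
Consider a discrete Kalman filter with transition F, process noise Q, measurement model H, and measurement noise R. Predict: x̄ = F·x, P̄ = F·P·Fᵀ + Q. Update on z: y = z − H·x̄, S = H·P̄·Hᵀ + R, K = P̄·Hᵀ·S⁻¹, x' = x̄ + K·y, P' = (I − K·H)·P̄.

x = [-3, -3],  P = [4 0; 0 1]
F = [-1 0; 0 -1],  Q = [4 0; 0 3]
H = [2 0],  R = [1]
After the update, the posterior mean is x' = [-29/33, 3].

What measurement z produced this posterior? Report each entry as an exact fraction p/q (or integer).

z = [-2]

x̄ = F·x = [3, 3]
P̄ = F·P·Fᵀ + Q = [8 0; 0 4]
S = H·P̄·Hᵀ + R = [33]
K = P̄·Hᵀ·S⁻¹ = [16/33; 0]
x' − x̄ = [-128/33, 0] = K·y
y = (KᵀK)⁻¹·Kᵀ·(x' − x̄) = [-8]
z = y + H·x̄ = [-8] + [6] = [-2]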